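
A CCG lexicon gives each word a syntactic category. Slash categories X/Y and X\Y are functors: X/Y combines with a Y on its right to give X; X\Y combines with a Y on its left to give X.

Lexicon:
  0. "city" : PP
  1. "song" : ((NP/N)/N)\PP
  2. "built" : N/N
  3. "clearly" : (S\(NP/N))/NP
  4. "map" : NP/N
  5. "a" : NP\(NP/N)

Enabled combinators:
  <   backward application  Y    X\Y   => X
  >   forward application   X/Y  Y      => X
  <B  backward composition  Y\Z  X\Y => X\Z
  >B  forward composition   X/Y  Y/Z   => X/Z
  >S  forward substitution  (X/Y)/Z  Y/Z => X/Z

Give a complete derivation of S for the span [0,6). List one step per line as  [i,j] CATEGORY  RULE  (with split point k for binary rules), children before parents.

[0,1] PP  lex  "city"
[1,2] ((NP/N)/N)\PP  lex  "song"
[0,2] (NP/N)/N  <  k=1
[2,3] N/N  lex  "built"
[0,3] NP/N  >S  k=2
[3,4] (S\(NP/N))/NP  lex  "clearly"
[4,5] NP/N  lex  "map"
[5,6] NP\(NP/N)  lex  "a"
[4,6] NP  <  k=5
[3,6] S\(NP/N)  >  k=4
[0,6] S  <  k=3

[0,6] S   <
  [0,3] NP/N   >S
    [0,2] (NP/N)/N   <
      [0,1] "city" : PP
      [1,2] "song" : ((NP/N)/N)\PP
    [2,3] "built" : N/N
  [3,6] S\(NP/N)   >
    [3,4] "clearly" : (S\(NP/N))/NP
    [4,6] NP   <
      [4,5] "map" : NP/N
      [5,6] "a" : NP\(NP/N)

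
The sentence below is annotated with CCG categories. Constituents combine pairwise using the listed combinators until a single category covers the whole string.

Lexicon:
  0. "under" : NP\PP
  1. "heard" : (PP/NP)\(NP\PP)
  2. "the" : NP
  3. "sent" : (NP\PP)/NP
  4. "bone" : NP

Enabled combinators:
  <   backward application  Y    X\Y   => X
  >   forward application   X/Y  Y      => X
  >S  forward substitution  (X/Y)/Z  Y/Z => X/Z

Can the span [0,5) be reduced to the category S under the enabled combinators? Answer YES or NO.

NP\PP (PP/NP)\(NP\PP) NP (NP\PP)/NP NP
CKY chart[0,5] = {NP}; S ∉ chart

NO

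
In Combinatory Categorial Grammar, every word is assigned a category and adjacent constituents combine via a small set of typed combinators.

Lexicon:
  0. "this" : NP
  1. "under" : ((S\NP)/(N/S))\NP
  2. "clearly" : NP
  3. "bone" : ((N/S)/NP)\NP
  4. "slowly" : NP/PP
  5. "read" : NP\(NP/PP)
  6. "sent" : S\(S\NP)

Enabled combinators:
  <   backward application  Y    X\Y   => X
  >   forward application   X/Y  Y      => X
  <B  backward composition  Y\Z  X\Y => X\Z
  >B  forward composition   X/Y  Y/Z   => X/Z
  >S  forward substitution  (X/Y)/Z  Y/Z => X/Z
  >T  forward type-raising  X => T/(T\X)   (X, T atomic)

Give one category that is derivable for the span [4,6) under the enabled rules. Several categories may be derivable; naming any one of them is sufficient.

NP

[0,7] S   <
  [0,6] S\NP   >
    [0,2] (S\NP)/(N/S)   <
      [0,1] "this" : NP
      [1,2] "under" : ((S\NP)/(N/S))\NP
    [2,6] N/S   >
      [2,4] (N/S)/NP   <
        [2,3] "clearly" : NP
        [3,4] "bone" : ((N/S)/NP)\NP
      [4,6] NP   <
        [4,5] "slowly" : NP/PP
        [5,6] "read" : NP\(NP/PP)
  [6,7] "sent" : S\(S\NP)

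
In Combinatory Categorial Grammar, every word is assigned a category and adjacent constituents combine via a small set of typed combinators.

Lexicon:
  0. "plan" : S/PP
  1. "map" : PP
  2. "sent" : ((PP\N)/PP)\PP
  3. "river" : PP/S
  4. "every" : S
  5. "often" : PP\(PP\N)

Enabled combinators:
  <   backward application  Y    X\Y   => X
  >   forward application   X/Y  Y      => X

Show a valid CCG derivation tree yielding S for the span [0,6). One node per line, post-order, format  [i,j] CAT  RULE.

[0,6] S   >
  [0,1] "plan" : S/PP
  [1,6] PP   <
    [1,5] PP\N   >
      [1,3] (PP\N)/PP   <
        [1,2] "map" : PP
        [2,3] "sent" : ((PP\N)/PP)\PP
      [3,5] PP   >
        [3,4] "river" : PP/S
        [4,5] "every" : S
    [5,6] "often" : PP\(PP\N)

[0,1] S/PP  lex  "plan"
[1,2] PP  lex  "map"
[2,3] ((PP\N)/PP)\PP  lex  "sent"
[1,3] (PP\N)/PP  <  k=2
[3,4] PP/S  lex  "river"
[4,5] S  lex  "every"
[3,5] PP  >  k=4
[1,5] PP\N  >  k=3
[5,6] PP\(PP\N)  lex  "often"
[1,6] PP  <  k=5
[0,6] S  >  k=1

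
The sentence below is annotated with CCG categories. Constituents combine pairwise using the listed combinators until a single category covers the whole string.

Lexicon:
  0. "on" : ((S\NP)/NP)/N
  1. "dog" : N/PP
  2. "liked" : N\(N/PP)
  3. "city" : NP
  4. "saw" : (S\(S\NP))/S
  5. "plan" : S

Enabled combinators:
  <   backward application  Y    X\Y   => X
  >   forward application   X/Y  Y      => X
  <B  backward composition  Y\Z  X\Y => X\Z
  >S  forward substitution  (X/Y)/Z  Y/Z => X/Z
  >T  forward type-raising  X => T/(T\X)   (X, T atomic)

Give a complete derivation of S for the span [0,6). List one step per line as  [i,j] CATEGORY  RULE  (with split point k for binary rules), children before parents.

[0,6] S   <
  [0,4] S\NP   >
    [0,3] (S\NP)/NP   >
      [0,1] "on" : ((S\NP)/NP)/N
      [1,3] N   <
        [1,2] "dog" : N/PP
        [2,3] "liked" : N\(N/PP)
    [3,4] "city" : NP
  [4,6] S\(S\NP)   >
    [4,5] "saw" : (S\(S\NP))/S
    [5,6] "plan" : S

[0,1] ((S\NP)/NP)/N  lex  "on"
[1,2] N/PP  lex  "dog"
[2,3] N\(N/PP)  lex  "liked"
[1,3] N  <  k=2
[0,3] (S\NP)/NP  >  k=1
[3,4] NP  lex  "city"
[0,4] S\NP  >  k=3
[4,5] (S\(S\NP))/S  lex  "saw"
[5,6] S  lex  "plan"
[4,6] S\(S\NP)  >  k=5
[0,6] S  <  k=4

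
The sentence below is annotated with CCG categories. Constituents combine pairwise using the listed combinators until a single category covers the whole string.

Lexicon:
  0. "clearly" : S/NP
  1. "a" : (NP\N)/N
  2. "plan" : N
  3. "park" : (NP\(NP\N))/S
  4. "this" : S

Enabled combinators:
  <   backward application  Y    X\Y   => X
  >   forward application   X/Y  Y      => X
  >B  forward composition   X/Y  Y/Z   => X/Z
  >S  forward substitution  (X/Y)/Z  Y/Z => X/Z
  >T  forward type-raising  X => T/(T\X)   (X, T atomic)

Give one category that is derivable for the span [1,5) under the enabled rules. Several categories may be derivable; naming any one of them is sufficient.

[0,5] S   >
  [0,1] "clearly" : S/NP
  [1,5] NP   <
    [1,3] NP\N   >
      [1,2] "a" : (NP\N)/N
      [2,3] "plan" : N
    [3,5] NP\(NP\N)   >
      [3,4] "park" : (NP\(NP\N))/S
      [4,5] "this" : S

NP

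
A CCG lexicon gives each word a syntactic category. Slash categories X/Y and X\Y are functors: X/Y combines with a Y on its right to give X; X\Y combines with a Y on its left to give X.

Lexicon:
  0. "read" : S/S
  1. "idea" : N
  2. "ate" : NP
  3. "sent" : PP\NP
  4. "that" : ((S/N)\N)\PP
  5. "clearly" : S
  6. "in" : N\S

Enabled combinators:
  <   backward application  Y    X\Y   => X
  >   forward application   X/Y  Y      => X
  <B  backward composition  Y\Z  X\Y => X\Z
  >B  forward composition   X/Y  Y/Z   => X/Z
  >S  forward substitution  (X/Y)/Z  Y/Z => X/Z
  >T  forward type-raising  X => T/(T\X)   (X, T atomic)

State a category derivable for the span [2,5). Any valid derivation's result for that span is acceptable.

(S/N)\N

[0,7] S   >
  [0,5] S/N   >B
    [0,1] "read" : S/S
    [1,5] S/N   <
      [1,2] "idea" : N
      [2,5] (S/N)\N   <
        [2,4] PP   <
          [2,3] "ate" : NP
          [3,4] "sent" : PP\NP
        [4,5] "that" : ((S/N)\N)\PP
  [5,7] N   <
    [5,6] "clearly" : S
    [6,7] "in" : N\S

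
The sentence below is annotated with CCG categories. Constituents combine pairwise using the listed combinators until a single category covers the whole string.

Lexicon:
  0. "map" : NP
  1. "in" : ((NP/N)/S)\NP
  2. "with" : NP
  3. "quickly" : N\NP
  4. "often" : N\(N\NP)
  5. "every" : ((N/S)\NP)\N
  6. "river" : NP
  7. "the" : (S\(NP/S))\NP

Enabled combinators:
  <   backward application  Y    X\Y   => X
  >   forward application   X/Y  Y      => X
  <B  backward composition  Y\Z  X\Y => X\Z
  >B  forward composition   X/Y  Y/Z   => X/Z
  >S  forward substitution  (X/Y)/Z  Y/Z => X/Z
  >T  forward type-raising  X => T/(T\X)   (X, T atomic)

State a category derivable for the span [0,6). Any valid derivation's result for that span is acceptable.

[0,8] S   <
  [0,6] NP/S   >S
    [0,2] (NP/N)/S   <
      [0,1] "map" : NP
      [1,2] "in" : ((NP/N)/S)\NP
    [2,6] N/S   <
      [2,3] "with" : NP
      [3,6] (N/S)\NP   <
        [3,5] N   <
          [3,4] "quickly" : N\NP
          [4,5] "often" : N\(N\NP)
        [5,6] "every" : ((N/S)\NP)\N
  [6,8] S\(NP/S)   <
    [6,7] "river" : NP
    [7,8] "the" : (S\(NP/S))\NP

NP/S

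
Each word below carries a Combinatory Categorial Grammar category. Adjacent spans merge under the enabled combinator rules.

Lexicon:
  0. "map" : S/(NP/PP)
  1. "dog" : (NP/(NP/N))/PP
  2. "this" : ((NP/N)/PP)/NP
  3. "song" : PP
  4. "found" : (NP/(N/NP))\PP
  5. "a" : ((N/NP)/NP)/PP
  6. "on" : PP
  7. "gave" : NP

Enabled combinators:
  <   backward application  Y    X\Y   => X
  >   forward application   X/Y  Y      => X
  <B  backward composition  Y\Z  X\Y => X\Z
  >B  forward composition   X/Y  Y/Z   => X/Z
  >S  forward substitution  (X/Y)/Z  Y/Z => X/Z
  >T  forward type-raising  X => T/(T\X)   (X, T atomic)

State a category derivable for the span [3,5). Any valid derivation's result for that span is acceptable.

NP/(N/NP)

[0,8] S   >
  [0,1] "map" : S/(NP/PP)
  [1,8] NP/PP   >S
    [1,2] "dog" : (NP/(NP/N))/PP
    [2,8] (NP/N)/PP   >
      [2,3] "this" : ((NP/N)/PP)/NP
      [3,8] NP   >
        [3,5] NP/(N/NP)   <
          [3,4] "song" : PP
          [4,5] "found" : (NP/(N/NP))\PP
        [5,8] N/NP   >
          [5,7] (N/NP)/NP   >
            [5,6] "a" : ((N/NP)/NP)/PP
            [6,7] "on" : PP
          [7,8] "gave" : NP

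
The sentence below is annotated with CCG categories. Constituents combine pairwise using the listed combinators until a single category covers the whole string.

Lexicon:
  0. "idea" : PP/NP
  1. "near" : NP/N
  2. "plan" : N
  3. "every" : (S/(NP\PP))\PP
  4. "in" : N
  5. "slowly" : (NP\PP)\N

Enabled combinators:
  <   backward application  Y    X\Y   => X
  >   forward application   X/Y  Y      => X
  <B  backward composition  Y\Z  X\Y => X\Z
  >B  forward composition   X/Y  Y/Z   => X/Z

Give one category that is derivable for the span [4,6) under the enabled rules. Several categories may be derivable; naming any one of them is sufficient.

[0,6] S   >
  [0,4] S/(NP\PP)   <
    [0,3] PP   >
      [0,2] PP/N   >B
        [0,1] "idea" : PP/NP
        [1,2] "near" : NP/N
      [2,3] "plan" : N
    [3,4] "every" : (S/(NP\PP))\PP
  [4,6] NP\PP   <
    [4,5] "in" : N
    [5,6] "slowly" : (NP\PP)\N

NP\PP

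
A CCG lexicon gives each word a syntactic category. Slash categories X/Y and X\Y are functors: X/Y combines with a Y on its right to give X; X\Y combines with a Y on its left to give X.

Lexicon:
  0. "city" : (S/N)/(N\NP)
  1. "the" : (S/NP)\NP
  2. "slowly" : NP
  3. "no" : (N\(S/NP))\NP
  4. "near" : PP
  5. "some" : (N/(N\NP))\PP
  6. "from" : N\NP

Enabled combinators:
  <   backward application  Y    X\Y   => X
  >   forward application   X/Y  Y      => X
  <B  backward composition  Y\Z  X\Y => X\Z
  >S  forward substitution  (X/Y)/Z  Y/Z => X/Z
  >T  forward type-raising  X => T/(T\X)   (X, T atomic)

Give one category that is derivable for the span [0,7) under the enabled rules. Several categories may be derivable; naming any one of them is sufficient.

S

[0,7] S   >
  [0,4] S/N   >
    [0,1] "city" : (S/N)/(N\NP)
    [1,4] N\NP   <B
      [1,2] "the" : (S/NP)\NP
      [2,4] N\(S/NP)   <
        [2,3] "slowly" : NP
        [3,4] "no" : (N\(S/NP))\NP
  [4,7] N   >
    [4,6] N/(N\NP)   <
      [4,5] "near" : PP
      [5,6] "some" : (N/(N\NP))\PP
    [6,7] "from" : N\NP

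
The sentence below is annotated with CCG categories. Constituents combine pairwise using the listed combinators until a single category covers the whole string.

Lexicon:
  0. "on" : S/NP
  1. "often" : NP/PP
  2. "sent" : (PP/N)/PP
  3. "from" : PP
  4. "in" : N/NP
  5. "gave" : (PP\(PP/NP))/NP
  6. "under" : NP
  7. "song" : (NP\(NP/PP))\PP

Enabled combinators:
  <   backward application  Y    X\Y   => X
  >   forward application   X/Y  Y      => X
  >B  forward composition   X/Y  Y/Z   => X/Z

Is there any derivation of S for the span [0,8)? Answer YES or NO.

YES

[0,8] S   >
  [0,1] "on" : S/NP
  [1,8] NP   <
    [1,2] "often" : NP/PP
    [2,8] NP\(NP/PP)   <
      [2,7] PP   <
        [2,5] PP/NP   >B
          [2,4] PP/N   >
            [2,3] "sent" : (PP/N)/PP
            [3,4] "from" : PP
          [4,5] "in" : N/NP
        [5,7] PP\(PP/NP)   >
          [5,6] "gave" : (PP\(PP/NP))/NP
          [6,7] "under" : NP
      [7,8] "song" : (NP\(NP/PP))\PP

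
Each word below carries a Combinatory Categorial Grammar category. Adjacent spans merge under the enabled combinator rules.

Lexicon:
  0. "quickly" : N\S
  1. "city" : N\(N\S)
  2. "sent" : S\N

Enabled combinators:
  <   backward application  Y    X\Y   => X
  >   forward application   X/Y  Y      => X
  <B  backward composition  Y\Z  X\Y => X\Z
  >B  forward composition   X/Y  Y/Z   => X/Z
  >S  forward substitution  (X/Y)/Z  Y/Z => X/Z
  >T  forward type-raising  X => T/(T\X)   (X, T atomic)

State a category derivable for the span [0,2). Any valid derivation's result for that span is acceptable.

N

[0,3] S   <
  [0,2] N   <
    [0,1] "quickly" : N\S
    [1,2] "city" : N\(N\S)
  [2,3] "sent" : S\N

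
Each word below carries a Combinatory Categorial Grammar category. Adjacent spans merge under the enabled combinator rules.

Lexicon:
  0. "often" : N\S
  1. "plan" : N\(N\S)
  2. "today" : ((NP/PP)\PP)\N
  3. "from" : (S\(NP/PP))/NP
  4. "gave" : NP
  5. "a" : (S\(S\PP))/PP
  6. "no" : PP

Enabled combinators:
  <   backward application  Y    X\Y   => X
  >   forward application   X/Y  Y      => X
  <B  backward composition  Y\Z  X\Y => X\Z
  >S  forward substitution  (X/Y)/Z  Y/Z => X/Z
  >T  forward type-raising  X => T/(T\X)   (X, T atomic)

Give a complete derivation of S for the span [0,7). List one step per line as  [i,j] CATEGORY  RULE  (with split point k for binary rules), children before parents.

[0,1] N\S  lex  "often"
[1,2] N\(N\S)  lex  "plan"
[0,2] N  <  k=1
[2,3] ((NP/PP)\PP)\N  lex  "today"
[0,3] (NP/PP)\PP  <  k=2
[3,4] (S\(NP/PP))/NP  lex  "from"
[4,5] NP  lex  "gave"
[3,5] S\(NP/PP)  >  k=4
[0,5] S\PP  <B  k=3
[5,6] (S\(S\PP))/PP  lex  "a"
[6,7] PP  lex  "no"
[5,7] S\(S\PP)  >  k=6
[0,7] S  <  k=5

[0,7] S   <
  [0,5] S\PP   <B
    [0,3] (NP/PP)\PP   <
      [0,2] N   <
        [0,1] "often" : N\S
        [1,2] "plan" : N\(N\S)
      [2,3] "today" : ((NP/PP)\PP)\N
    [3,5] S\(NP/PP)   >
      [3,4] "from" : (S\(NP/PP))/NP
      [4,5] "gave" : NP
  [5,7] S\(S\PP)   >
    [5,6] "a" : (S\(S\PP))/PP
    [6,7] "no" : PP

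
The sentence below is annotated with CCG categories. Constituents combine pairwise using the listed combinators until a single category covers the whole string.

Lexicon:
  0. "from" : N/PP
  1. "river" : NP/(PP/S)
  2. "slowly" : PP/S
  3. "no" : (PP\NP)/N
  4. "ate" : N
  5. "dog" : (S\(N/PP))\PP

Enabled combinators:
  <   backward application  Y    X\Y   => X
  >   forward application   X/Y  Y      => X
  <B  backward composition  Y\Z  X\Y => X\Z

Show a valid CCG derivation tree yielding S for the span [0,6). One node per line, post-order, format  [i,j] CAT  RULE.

[0,6] S   <
  [0,1] "from" : N/PP
  [1,6] S\(N/PP)   <
    [1,5] PP   <
      [1,3] NP   >
        [1,2] "river" : NP/(PP/S)
        [2,3] "slowly" : PP/S
      [3,5] PP\NP   >
        [3,4] "no" : (PP\NP)/N
        [4,5] "ate" : N
    [5,6] "dog" : (S\(N/PP))\PP

[0,1] N/PP  lex  "from"
[1,2] NP/(PP/S)  lex  "river"
[2,3] PP/S  lex  "slowly"
[1,3] NP  >  k=2
[3,4] (PP\NP)/N  lex  "no"
[4,5] N  lex  "ate"
[3,5] PP\NP  >  k=4
[1,5] PP  <  k=3
[5,6] (S\(N/PP))\PP  lex  "dog"
[1,6] S\(N/PP)  <  k=5
[0,6] S  <  k=1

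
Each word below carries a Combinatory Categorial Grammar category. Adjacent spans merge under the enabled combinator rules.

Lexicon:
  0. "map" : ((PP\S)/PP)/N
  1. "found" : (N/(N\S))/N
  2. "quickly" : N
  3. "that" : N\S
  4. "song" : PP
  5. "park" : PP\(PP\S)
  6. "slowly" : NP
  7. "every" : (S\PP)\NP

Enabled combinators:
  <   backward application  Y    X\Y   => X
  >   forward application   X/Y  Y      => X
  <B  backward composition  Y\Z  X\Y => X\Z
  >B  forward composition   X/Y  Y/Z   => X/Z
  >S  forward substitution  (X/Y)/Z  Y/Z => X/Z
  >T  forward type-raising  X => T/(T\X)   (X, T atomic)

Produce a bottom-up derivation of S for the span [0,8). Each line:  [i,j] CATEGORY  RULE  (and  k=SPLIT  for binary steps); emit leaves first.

[0,1] ((PP\S)/PP)/N  lex  "map"
[1,2] (N/(N\S))/N  lex  "found"
[2,3] N  lex  "quickly"
[1,3] N/(N\S)  >  k=2
[3,4] N\S  lex  "that"
[1,4] N  >  k=3
[0,4] (PP\S)/PP  >  k=1
[4,5] PP  lex  "song"
[0,5] PP\S  >  k=4
[5,6] PP\(PP\S)  lex  "park"
[0,6] PP  <  k=5
[6,7] NP  lex  "slowly"
[7,8] (S\PP)\NP  lex  "every"
[6,8] S\PP  <  k=7
[0,8] S  <  k=6

[0,8] S   <
  [0,6] PP   <
    [0,5] PP\S   >
      [0,4] (PP\S)/PP   >
        [0,1] "map" : ((PP\S)/PP)/N
        [1,4] N   >
          [1,3] N/(N\S)   >
            [1,2] "found" : (N/(N\S))/N
            [2,3] "quickly" : N
          [3,4] "that" : N\S
      [4,5] "song" : PP
    [5,6] "park" : PP\(PP\S)
  [6,8] S\PP   <
    [6,7] "slowly" : NP
    [7,8] "every" : (S\PP)\NP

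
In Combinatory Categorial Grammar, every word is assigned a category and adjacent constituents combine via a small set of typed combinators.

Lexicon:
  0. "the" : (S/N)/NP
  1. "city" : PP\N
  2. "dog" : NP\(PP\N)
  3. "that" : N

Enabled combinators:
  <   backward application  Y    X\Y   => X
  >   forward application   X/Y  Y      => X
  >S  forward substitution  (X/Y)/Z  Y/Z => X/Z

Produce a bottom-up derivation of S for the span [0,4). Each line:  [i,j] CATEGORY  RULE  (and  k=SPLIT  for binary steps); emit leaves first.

[0,4] S   >
  [0,3] S/N   >
    [0,1] "the" : (S/N)/NP
    [1,3] NP   <
      [1,2] "city" : PP\N
      [2,3] "dog" : NP\(PP\N)
  [3,4] "that" : N

[0,1] (S/N)/NP  lex  "the"
[1,2] PP\N  lex  "city"
[2,3] NP\(PP\N)  lex  "dog"
[1,3] NP  <  k=2
[0,3] S/N  >  k=1
[3,4] N  lex  "that"
[0,4] S  >  k=3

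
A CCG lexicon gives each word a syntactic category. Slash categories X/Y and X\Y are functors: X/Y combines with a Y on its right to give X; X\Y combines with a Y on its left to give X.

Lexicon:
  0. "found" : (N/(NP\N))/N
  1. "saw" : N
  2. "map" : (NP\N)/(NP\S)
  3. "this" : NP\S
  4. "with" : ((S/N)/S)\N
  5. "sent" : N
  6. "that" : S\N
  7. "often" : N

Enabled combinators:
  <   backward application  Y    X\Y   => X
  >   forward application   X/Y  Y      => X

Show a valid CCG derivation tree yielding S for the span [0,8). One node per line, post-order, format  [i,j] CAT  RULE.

[0,8] S   >
  [0,7] S/N   >
    [0,5] (S/N)/S   <
      [0,4] N   >
        [0,2] N/(NP\N)   >
          [0,1] "found" : (N/(NP\N))/N
          [1,2] "saw" : N
        [2,4] NP\N   >
          [2,3] "map" : (NP\N)/(NP\S)
          [3,4] "this" : NP\S
      [4,5] "with" : ((S/N)/S)\N
    [5,7] S   <
      [5,6] "sent" : N
      [6,7] "that" : S\N
  [7,8] "often" : N

[0,1] (N/(NP\N))/N  lex  "found"
[1,2] N  lex  "saw"
[0,2] N/(NP\N)  >  k=1
[2,3] (NP\N)/(NP\S)  lex  "map"
[3,4] NP\S  lex  "this"
[2,4] NP\N  >  k=3
[0,4] N  >  k=2
[4,5] ((S/N)/S)\N  lex  "with"
[0,5] (S/N)/S  <  k=4
[5,6] N  lex  "sent"
[6,7] S\N  lex  "that"
[5,7] S  <  k=6
[0,7] S/N  >  k=5
[7,8] N  lex  "often"
[0,8] S  >  k=7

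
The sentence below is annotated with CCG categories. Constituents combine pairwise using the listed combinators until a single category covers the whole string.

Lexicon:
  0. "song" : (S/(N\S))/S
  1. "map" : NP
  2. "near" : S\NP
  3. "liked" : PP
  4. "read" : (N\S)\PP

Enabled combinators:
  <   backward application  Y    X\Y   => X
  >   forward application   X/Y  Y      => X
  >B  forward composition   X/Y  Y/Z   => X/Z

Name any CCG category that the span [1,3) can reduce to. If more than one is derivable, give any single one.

S

[0,5] S   >
  [0,3] S/(N\S)   >
    [0,1] "song" : (S/(N\S))/S
    [1,3] S   <
      [1,2] "map" : NP
      [2,3] "near" : S\NP
  [3,5] N\S   <
    [3,4] "liked" : PP
    [4,5] "read" : (N\S)\PP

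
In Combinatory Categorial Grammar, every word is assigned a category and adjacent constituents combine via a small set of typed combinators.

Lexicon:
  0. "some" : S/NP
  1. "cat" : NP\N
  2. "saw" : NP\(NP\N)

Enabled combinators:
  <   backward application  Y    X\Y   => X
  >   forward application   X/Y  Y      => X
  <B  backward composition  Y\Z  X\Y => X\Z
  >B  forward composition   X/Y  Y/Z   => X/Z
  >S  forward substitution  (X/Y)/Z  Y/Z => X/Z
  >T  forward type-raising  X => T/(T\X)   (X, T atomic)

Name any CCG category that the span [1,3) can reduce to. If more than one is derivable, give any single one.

[0,3] S   >
  [0,1] "some" : S/NP
  [1,3] NP   <
    [1,2] "cat" : NP\N
    [2,3] "saw" : NP\(NP\N)

NP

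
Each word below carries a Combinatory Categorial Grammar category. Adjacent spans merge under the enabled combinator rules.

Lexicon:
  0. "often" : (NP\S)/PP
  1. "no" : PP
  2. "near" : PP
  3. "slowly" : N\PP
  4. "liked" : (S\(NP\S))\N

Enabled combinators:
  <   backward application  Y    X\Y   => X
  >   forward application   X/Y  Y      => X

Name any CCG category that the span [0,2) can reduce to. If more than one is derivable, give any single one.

[0,5] S   <
  [0,2] NP\S   >
    [0,1] "often" : (NP\S)/PP
    [1,2] "no" : PP
  [2,5] S\(NP\S)   <
    [2,4] N   <
      [2,3] "near" : PP
      [3,4] "slowly" : N\PP
    [4,5] "liked" : (S\(NP\S))\N

NP\S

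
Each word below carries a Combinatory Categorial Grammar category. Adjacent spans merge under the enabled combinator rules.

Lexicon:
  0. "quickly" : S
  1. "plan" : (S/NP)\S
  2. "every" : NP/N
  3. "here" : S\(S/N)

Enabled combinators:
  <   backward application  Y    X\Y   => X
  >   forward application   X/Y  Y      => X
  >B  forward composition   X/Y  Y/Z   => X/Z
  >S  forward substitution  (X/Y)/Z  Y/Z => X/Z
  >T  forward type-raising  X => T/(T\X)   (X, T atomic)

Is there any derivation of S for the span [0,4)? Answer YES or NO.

[0,4] S   <
  [0,3] S/N   >B
    [0,2] S/NP   <
      [0,1] "quickly" : S
      [1,2] "plan" : (S/NP)\S
    [2,3] "every" : NP/N
  [3,4] "here" : S\(S/N)

YES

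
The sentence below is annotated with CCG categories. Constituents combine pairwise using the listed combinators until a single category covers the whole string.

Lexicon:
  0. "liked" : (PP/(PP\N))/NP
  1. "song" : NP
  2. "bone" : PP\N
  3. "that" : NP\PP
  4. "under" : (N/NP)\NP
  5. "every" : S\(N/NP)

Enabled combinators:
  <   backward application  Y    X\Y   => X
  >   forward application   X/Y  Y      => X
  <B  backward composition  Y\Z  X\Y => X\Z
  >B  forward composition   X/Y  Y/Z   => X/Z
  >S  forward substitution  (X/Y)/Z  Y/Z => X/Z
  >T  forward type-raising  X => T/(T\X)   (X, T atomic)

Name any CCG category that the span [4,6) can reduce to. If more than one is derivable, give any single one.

[0,6] S   <
  [0,3] PP   >
    [0,2] PP/(PP\N)   >
      [0,1] "liked" : (PP/(PP\N))/NP
      [1,2] "song" : NP
    [2,3] "bone" : PP\N
  [3,6] S\PP   <B
    [3,4] "that" : NP\PP
    [4,6] S\NP   <B
      [4,5] "under" : (N/NP)\NP
      [5,6] "every" : S\(N/NP)

S\NP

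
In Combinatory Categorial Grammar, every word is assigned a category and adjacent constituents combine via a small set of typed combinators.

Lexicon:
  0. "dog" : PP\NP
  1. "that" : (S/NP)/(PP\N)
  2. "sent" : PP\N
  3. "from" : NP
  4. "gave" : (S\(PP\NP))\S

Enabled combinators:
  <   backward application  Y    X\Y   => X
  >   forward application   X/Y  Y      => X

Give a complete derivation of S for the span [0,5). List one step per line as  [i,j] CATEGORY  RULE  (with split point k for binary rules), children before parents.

[0,1] PP\NP  lex  "dog"
[1,2] (S/NP)/(PP\N)  lex  "that"
[2,3] PP\N  lex  "sent"
[1,3] S/NP  >  k=2
[3,4] NP  lex  "from"
[1,4] S  >  k=3
[4,5] (S\(PP\NP))\S  lex  "gave"
[1,5] S\(PP\NP)  <  k=4
[0,5] S  <  k=1

[0,5] S   <
  [0,1] "dog" : PP\NP
  [1,5] S\(PP\NP)   <
    [1,4] S   >
      [1,3] S/NP   >
        [1,2] "that" : (S/NP)/(PP\N)
        [2,3] "sent" : PP\N
      [3,4] "from" : NP
    [4,5] "gave" : (S\(PP\NP))\S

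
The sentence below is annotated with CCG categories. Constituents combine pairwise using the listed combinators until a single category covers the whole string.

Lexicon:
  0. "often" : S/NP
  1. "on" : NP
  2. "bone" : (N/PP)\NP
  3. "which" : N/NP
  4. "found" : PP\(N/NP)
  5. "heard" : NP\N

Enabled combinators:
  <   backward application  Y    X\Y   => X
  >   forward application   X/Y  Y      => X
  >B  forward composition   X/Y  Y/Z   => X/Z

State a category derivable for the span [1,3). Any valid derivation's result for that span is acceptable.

[0,6] S   >
  [0,1] "often" : S/NP
  [1,6] NP   <
    [1,5] N   >
      [1,3] N/PP   <
        [1,2] "on" : NP
        [2,3] "bone" : (N/PP)\NP
      [3,5] PP   <
        [3,4] "which" : N/NP
        [4,5] "found" : PP\(N/NP)
    [5,6] "heard" : NP\N

N/PP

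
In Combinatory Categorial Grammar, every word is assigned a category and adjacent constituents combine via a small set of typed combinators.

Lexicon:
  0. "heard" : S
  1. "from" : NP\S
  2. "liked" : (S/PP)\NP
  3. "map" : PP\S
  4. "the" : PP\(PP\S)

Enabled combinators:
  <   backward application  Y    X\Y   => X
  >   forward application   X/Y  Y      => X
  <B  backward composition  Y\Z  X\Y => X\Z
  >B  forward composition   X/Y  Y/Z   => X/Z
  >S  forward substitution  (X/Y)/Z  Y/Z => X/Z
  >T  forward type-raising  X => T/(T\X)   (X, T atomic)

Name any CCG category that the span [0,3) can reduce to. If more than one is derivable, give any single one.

S/PP

[0,5] S   >
  [0,3] S/PP   <
    [0,2] NP   <
      [0,1] "heard" : S
      [1,2] "from" : NP\S
    [2,3] "liked" : (S/PP)\NP
  [3,5] PP   <
    [3,4] "map" : PP\S
    [4,5] "the" : PP\(PP\S)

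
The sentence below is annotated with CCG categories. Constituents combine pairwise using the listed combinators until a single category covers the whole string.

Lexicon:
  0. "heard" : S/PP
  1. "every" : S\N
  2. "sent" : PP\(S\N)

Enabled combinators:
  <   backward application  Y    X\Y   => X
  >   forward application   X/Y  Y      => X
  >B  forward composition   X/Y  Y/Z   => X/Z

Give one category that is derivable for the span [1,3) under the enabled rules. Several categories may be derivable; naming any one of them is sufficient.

PP

[0,3] S   >
  [0,1] "heard" : S/PP
  [1,3] PP   <
    [1,2] "every" : S\N
    [2,3] "sent" : PP\(S\N)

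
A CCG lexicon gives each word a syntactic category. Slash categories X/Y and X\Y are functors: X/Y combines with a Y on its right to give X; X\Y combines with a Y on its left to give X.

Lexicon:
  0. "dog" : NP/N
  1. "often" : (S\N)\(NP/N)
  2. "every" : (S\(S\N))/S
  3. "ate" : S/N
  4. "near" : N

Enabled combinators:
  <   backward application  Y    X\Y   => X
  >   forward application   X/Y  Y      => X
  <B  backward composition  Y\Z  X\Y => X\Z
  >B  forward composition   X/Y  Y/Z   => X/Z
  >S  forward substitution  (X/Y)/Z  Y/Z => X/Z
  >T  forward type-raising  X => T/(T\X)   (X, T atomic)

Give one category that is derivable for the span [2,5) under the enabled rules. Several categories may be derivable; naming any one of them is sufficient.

S\(S\N)

[0,5] S   <
  [0,2] S\N   <
    [0,1] "dog" : NP/N
    [1,2] "often" : (S\N)\(NP/N)
  [2,5] S\(S\N)   >
    [2,3] "every" : (S\(S\N))/S
    [3,5] S   >
      [3,4] "ate" : S/N
      [4,5] "near" : N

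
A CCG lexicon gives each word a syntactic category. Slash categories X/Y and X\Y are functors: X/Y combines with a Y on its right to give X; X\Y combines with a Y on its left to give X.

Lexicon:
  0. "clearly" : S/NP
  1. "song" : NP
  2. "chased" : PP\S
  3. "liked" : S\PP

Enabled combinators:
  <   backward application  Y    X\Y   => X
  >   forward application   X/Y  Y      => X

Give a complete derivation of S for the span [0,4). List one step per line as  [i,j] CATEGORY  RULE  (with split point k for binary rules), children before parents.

[0,4] S   <
  [0,3] PP   <
    [0,2] S   >
      [0,1] "clearly" : S/NP
      [1,2] "song" : NP
    [2,3] "chased" : PP\S
  [3,4] "liked" : S\PP

[0,1] S/NP  lex  "clearly"
[1,2] NP  lex  "song"
[0,2] S  >  k=1
[2,3] PP\S  lex  "chased"
[0,3] PP  <  k=2
[3,4] S\PP  lex  "liked"
[0,4] S  <  k=3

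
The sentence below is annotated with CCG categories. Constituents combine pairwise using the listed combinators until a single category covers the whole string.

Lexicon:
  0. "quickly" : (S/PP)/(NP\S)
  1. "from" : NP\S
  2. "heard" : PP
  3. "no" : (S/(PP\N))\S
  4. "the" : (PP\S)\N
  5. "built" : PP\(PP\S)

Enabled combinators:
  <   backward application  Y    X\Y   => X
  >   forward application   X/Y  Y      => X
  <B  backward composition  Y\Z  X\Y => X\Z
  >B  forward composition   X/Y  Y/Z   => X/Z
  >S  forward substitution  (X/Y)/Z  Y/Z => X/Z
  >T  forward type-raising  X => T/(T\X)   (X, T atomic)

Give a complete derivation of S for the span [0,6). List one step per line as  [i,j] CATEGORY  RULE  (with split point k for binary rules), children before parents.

[0,1] (S/PP)/(NP\S)  lex  "quickly"
[1,2] NP\S  lex  "from"
[0,2] S/PP  >  k=1
[2,3] PP  lex  "heard"
[0,3] S  >  k=2
[3,4] (S/(PP\N))\S  lex  "no"
[0,4] S/(PP\N)  <  k=3
[4,5] (PP\S)\N  lex  "the"
[5,6] PP\(PP\S)  lex  "built"
[4,6] PP\N  <B  k=5
[0,6] S  >  k=4

[0,6] S   >
  [0,4] S/(PP\N)   <
    [0,3] S   >
      [0,2] S/PP   >
        [0,1] "quickly" : (S/PP)/(NP\S)
        [1,2] "from" : NP\S
      [2,3] "heard" : PP
    [3,4] "no" : (S/(PP\N))\S
  [4,6] PP\N   <B
    [4,5] "the" : (PP\S)\N
    [5,6] "built" : PP\(PP\S)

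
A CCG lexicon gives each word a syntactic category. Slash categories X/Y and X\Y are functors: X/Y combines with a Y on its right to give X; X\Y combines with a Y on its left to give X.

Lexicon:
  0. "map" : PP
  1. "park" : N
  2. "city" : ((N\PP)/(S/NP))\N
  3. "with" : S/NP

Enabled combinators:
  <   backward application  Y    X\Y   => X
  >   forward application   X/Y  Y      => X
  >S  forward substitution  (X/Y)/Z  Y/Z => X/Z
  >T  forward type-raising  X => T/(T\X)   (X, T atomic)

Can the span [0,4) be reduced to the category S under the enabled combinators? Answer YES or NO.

PP N ((N\PP)/(S/NP))\N S/NP
CKY chart[0,4] = {N, N/(N\N), NP/(NP\N), PP/(PP\N), S/(S\N)}; S ∉ chart

NO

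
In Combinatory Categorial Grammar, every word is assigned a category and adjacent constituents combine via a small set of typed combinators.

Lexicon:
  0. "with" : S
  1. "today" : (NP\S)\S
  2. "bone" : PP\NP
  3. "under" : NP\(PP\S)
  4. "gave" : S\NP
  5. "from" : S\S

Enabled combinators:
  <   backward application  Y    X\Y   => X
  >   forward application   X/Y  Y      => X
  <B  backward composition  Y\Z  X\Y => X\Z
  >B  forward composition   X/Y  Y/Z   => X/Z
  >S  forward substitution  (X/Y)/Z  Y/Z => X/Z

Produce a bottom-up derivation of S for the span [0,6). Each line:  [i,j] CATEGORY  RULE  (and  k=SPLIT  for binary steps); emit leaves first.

[0,1] S  lex  "with"
[1,2] (NP\S)\S  lex  "today"
[0,2] NP\S  <  k=1
[2,3] PP\NP  lex  "bone"
[0,3] PP\S  <B  k=2
[3,4] NP\(PP\S)  lex  "under"
[0,4] NP  <  k=3
[4,5] S\NP  lex  "gave"
[5,6] S\S  lex  "from"
[4,6] S\NP  <B  k=5
[0,6] S  <  k=4

[0,6] S   <
  [0,4] NP   <
    [0,3] PP\S   <B
      [0,2] NP\S   <
        [0,1] "with" : S
        [1,2] "today" : (NP\S)\S
      [2,3] "bone" : PP\NP
    [3,4] "under" : NP\(PP\S)
  [4,6] S\NP   <B
    [4,5] "gave" : S\NP
    [5,6] "from" : S\S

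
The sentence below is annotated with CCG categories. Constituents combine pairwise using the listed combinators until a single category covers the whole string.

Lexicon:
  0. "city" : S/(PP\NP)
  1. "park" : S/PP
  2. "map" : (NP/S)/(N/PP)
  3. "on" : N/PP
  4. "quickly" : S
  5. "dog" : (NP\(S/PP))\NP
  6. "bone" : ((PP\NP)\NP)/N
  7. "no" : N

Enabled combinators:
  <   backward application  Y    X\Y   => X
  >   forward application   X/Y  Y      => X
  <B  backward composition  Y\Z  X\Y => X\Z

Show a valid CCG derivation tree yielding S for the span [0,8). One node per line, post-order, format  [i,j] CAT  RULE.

[0,1] S/(PP\NP)  lex  "city"
[1,2] S/PP  lex  "park"
[2,3] (NP/S)/(N/PP)  lex  "map"
[3,4] N/PP  lex  "on"
[2,4] NP/S  >  k=3
[4,5] S  lex  "quickly"
[2,5] NP  >  k=4
[5,6] (NP\(S/PP))\NP  lex  "dog"
[2,6] NP\(S/PP)  <  k=5
[1,6] NP  <  k=2
[6,7] ((PP\NP)\NP)/N  lex  "bone"
[7,8] N  lex  "no"
[6,8] (PP\NP)\NP  >  k=7
[1,8] PP\NP  <  k=6
[0,8] S  >  k=1

[0,8] S   >
  [0,1] "city" : S/(PP\NP)
  [1,8] PP\NP   <
    [1,6] NP   <
      [1,2] "park" : S/PP
      [2,6] NP\(S/PP)   <
        [2,5] NP   >
          [2,4] NP/S   >
            [2,3] "map" : (NP/S)/(N/PP)
            [3,4] "on" : N/PP
          [4,5] "quickly" : S
        [5,6] "dog" : (NP\(S/PP))\NP
    [6,8] (PP\NP)\NP   >
      [6,7] "bone" : ((PP\NP)\NP)/N
      [7,8] "no" : N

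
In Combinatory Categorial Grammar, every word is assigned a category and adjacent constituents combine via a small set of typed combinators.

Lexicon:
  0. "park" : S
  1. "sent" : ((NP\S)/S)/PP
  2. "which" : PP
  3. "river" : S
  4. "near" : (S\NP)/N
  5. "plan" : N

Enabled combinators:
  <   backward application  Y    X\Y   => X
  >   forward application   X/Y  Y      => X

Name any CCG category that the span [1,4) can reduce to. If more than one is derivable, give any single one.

[0,6] S   <
  [0,4] NP   <
    [0,1] "park" : S
    [1,4] NP\S   >
      [1,3] (NP\S)/S   >
        [1,2] "sent" : ((NP\S)/S)/PP
        [2,3] "which" : PP
      [3,4] "river" : S
  [4,6] S\NP   >
    [4,5] "near" : (S\NP)/N
    [5,6] "plan" : N

NP\S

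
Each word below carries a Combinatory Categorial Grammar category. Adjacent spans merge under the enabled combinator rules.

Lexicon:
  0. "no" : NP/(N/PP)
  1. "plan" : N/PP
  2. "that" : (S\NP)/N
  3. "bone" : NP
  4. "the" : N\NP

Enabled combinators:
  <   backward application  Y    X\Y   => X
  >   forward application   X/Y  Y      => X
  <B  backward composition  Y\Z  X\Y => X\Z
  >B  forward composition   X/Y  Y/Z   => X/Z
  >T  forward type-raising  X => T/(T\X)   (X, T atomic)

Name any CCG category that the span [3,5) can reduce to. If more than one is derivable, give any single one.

[0,5] S   <
  [0,2] NP   >
    [0,1] "no" : NP/(N/PP)
    [1,2] "plan" : N/PP
  [2,5] S\NP   >
    [2,3] "that" : (S\NP)/N
    [3,5] N   >
      [3,4] N/(N\NP)   >T
        [3,4] "bone" : NP
      [4,5] "the" : N\NP

N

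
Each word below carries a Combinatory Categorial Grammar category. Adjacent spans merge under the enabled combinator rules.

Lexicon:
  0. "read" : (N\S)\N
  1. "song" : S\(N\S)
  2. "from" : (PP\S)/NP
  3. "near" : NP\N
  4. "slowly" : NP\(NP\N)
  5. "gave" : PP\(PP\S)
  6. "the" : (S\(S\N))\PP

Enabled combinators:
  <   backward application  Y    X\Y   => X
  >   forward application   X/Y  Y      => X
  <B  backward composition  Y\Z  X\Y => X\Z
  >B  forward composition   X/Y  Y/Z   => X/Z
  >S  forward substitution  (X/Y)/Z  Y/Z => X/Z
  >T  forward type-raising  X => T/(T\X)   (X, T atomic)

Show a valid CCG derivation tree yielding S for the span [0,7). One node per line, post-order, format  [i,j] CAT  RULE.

[0,7] S   <
  [0,2] S\N   <B
    [0,1] "read" : (N\S)\N
    [1,2] "song" : S\(N\S)
  [2,7] S\(S\N)   <
    [2,6] PP   <
      [2,5] PP\S   >
        [2,3] "from" : (PP\S)/NP
        [3,5] NP   <
          [3,4] "near" : NP\N
          [4,5] "slowly" : NP\(NP\N)
      [5,6] "gave" : PP\(PP\S)
    [6,7] "the" : (S\(S\N))\PP

[0,1] (N\S)\N  lex  "read"
[1,2] S\(N\S)  lex  "song"
[0,2] S\N  <B  k=1
[2,3] (PP\S)/NP  lex  "from"
[3,4] NP\N  lex  "near"
[4,5] NP\(NP\N)  lex  "slowly"
[3,5] NP  <  k=4
[2,5] PP\S  >  k=3
[5,6] PP\(PP\S)  lex  "gave"
[2,6] PP  <  k=5
[6,7] (S\(S\N))\PP  lex  "the"
[2,7] S\(S\N)  <  k=6
[0,7] S  <  k=2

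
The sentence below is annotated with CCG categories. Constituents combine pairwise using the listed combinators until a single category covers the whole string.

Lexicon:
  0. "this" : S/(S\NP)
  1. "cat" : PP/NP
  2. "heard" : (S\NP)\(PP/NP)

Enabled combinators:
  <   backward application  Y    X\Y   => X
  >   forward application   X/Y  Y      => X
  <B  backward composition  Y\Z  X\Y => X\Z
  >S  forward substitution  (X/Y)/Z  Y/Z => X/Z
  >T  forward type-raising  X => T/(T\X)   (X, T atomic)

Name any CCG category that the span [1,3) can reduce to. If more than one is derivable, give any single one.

S\NP

[0,3] S   >
  [0,1] "this" : S/(S\NP)
  [1,3] S\NP   <
    [1,2] "cat" : PP/NP
    [2,3] "heard" : (S\NP)\(PP/NP)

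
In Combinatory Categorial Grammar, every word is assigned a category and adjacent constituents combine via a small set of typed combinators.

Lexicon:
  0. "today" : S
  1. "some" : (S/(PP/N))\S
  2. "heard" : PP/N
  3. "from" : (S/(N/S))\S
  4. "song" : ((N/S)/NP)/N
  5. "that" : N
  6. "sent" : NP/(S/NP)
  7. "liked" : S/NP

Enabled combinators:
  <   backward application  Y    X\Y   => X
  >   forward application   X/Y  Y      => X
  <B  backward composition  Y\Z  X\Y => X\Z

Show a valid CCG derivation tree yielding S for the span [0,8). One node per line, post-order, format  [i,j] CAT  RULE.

[0,1] S  lex  "today"
[1,2] (S/(PP/N))\S  lex  "some"
[0,2] S/(PP/N)  <  k=1
[2,3] PP/N  lex  "heard"
[0,3] S  >  k=2
[3,4] (S/(N/S))\S  lex  "from"
[0,4] S/(N/S)  <  k=3
[4,5] ((N/S)/NP)/N  lex  "song"
[5,6] N  lex  "that"
[4,6] (N/S)/NP  >  k=5
[6,7] NP/(S/NP)  lex  "sent"
[7,8] S/NP  lex  "liked"
[6,8] NP  >  k=7
[4,8] N/S  >  k=6
[0,8] S  >  k=4

[0,8] S   >
  [0,4] S/(N/S)   <
    [0,3] S   >
      [0,2] S/(PP/N)   <
        [0,1] "today" : S
        [1,2] "some" : (S/(PP/N))\S
      [2,3] "heard" : PP/N
    [3,4] "from" : (S/(N/S))\S
  [4,8] N/S   >
    [4,6] (N/S)/NP   >
      [4,5] "song" : ((N/S)/NP)/N
      [5,6] "that" : N
    [6,8] NP   >
      [6,7] "sent" : NP/(S/NP)
      [7,8] "liked" : S/NP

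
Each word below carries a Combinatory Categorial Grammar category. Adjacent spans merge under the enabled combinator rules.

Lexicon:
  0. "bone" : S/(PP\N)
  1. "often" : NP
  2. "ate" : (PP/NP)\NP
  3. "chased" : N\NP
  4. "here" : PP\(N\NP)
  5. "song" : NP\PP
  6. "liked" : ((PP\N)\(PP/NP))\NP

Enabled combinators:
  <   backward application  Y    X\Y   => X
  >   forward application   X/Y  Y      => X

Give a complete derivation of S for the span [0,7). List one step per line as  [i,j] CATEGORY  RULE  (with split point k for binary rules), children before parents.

[0,7] S   >
  [0,1] "bone" : S/(PP\N)
  [1,7] PP\N   <
    [1,3] PP/NP   <
      [1,2] "often" : NP
      [2,3] "ate" : (PP/NP)\NP
    [3,7] (PP\N)\(PP/NP)   <
      [3,6] NP   <
        [3,5] PP   <
          [3,4] "chased" : N\NP
          [4,5] "here" : PP\(N\NP)
        [5,6] "song" : NP\PP
      [6,7] "liked" : ((PP\N)\(PP/NP))\NP

[0,1] S/(PP\N)  lex  "bone"
[1,2] NP  lex  "often"
[2,3] (PP/NP)\NP  lex  "ate"
[1,3] PP/NP  <  k=2
[3,4] N\NP  lex  "chased"
[4,5] PP\(N\NP)  lex  "here"
[3,5] PP  <  k=4
[5,6] NP\PP  lex  "song"
[3,6] NP  <  k=5
[6,7] ((PP\N)\(PP/NP))\NP  lex  "liked"
[3,7] (PP\N)\(PP/NP)  <  k=6
[1,7] PP\N  <  k=3
[0,7] S  >  k=1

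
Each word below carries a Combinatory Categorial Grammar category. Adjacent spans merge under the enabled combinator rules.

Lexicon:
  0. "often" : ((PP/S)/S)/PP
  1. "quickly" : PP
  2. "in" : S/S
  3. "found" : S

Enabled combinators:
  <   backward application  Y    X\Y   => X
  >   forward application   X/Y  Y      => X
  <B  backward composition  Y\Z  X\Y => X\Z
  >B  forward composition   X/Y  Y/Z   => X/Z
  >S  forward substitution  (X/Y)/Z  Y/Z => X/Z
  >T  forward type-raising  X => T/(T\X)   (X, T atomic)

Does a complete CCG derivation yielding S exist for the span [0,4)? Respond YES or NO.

NO

((PP/S)/S)/PP PP S/S S
CKY chart[0,4] = {(PP/S)/(S\S), N/(N\PP), NP/(NP\PP), PP, PP/(PP\PP), PP/(S\S), PP/S, S/(S\PP)}; S ∉ chart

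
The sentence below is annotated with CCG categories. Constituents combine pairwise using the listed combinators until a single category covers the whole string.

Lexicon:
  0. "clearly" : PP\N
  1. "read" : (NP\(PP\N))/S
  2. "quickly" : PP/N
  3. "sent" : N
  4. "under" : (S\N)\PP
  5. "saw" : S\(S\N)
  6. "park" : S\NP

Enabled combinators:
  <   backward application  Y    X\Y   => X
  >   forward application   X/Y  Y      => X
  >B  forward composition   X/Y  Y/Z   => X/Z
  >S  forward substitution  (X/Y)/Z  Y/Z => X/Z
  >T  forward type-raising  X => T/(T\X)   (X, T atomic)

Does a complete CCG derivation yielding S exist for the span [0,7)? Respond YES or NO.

YES

[0,7] S   <
  [0,6] NP   <
    [0,1] "clearly" : PP\N
    [1,6] NP\(PP\N)   >
      [1,2] "read" : (NP\(PP\N))/S
      [2,6] S   <
        [2,5] S\N   <
          [2,4] PP   >
            [2,3] "quickly" : PP/N
            [3,4] "sent" : N
          [4,5] "under" : (S\N)\PP
        [5,6] "saw" : S\(S\N)
  [6,7] "park" : S\NP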